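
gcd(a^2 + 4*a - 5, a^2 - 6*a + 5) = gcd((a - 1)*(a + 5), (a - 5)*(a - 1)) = a - 1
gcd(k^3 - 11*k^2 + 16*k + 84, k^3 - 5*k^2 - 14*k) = k^2 - 5*k - 14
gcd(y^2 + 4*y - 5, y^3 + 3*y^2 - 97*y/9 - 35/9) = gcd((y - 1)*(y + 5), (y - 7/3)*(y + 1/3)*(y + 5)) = y + 5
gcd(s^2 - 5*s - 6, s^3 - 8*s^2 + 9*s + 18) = s^2 - 5*s - 6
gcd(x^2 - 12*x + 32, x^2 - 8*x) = x - 8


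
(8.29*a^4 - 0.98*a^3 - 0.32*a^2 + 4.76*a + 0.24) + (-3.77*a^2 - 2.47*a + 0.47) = 8.29*a^4 - 0.98*a^3 - 4.09*a^2 + 2.29*a + 0.71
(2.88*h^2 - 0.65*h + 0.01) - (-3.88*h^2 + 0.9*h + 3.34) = 6.76*h^2 - 1.55*h - 3.33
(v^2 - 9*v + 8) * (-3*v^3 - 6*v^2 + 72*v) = -3*v^5 + 21*v^4 + 102*v^3 - 696*v^2 + 576*v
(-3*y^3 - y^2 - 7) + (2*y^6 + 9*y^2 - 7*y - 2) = 2*y^6 - 3*y^3 + 8*y^2 - 7*y - 9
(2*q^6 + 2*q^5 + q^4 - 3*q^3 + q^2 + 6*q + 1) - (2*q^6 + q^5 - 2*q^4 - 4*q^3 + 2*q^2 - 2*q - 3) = q^5 + 3*q^4 + q^3 - q^2 + 8*q + 4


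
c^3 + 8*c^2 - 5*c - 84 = (c - 3)*(c + 4)*(c + 7)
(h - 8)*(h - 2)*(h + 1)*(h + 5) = h^4 - 4*h^3 - 39*h^2 + 46*h + 80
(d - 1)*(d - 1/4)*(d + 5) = d^3 + 15*d^2/4 - 6*d + 5/4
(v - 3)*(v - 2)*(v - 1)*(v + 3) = v^4 - 3*v^3 - 7*v^2 + 27*v - 18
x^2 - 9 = (x - 3)*(x + 3)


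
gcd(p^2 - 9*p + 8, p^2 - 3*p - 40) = p - 8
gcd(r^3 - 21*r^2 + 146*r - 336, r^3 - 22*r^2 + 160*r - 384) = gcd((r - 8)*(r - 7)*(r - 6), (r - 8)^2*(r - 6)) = r^2 - 14*r + 48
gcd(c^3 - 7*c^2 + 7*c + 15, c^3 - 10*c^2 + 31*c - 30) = c^2 - 8*c + 15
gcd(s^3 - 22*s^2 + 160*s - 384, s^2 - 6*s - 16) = s - 8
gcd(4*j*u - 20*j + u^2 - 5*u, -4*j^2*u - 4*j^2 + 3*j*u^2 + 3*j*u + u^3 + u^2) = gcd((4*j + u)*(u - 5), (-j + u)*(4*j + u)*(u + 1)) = 4*j + u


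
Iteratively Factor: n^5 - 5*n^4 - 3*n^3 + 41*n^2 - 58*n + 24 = (n - 1)*(n^4 - 4*n^3 - 7*n^2 + 34*n - 24) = (n - 4)*(n - 1)*(n^3 - 7*n + 6) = (n - 4)*(n - 1)*(n + 3)*(n^2 - 3*n + 2) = (n - 4)*(n - 1)^2*(n + 3)*(n - 2)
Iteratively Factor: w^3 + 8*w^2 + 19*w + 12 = (w + 4)*(w^2 + 4*w + 3) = (w + 3)*(w + 4)*(w + 1)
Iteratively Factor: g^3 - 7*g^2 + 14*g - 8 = (g - 4)*(g^2 - 3*g + 2) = (g - 4)*(g - 1)*(g - 2)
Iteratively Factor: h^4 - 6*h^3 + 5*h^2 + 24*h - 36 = (h - 3)*(h^3 - 3*h^2 - 4*h + 12) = (h - 3)^2*(h^2 - 4) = (h - 3)^2*(h + 2)*(h - 2)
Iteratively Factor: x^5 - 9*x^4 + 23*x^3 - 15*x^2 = (x)*(x^4 - 9*x^3 + 23*x^2 - 15*x) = x*(x - 5)*(x^3 - 4*x^2 + 3*x) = x^2*(x - 5)*(x^2 - 4*x + 3) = x^2*(x - 5)*(x - 1)*(x - 3)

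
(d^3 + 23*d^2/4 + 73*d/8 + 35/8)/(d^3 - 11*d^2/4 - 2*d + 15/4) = (2*d^2 + 9*d + 7)/(2*(d^2 - 4*d + 3))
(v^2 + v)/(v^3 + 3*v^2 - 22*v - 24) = v/(v^2 + 2*v - 24)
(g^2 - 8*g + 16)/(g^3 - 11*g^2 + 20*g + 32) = (g - 4)/(g^2 - 7*g - 8)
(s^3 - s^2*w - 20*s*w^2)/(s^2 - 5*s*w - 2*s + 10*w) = s*(s + 4*w)/(s - 2)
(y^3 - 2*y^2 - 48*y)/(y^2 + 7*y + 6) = y*(y - 8)/(y + 1)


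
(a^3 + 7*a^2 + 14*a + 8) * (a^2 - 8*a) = a^5 - a^4 - 42*a^3 - 104*a^2 - 64*a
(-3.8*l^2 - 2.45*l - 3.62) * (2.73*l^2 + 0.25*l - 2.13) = -10.374*l^4 - 7.6385*l^3 - 2.4011*l^2 + 4.3135*l + 7.7106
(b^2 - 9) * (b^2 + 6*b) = b^4 + 6*b^3 - 9*b^2 - 54*b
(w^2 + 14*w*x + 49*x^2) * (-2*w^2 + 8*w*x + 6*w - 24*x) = -2*w^4 - 20*w^3*x + 6*w^3 + 14*w^2*x^2 + 60*w^2*x + 392*w*x^3 - 42*w*x^2 - 1176*x^3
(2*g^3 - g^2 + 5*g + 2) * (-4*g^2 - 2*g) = -8*g^5 - 18*g^3 - 18*g^2 - 4*g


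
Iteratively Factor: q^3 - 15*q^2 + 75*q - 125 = (q - 5)*(q^2 - 10*q + 25) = (q - 5)^2*(q - 5)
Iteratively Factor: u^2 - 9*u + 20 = (u - 5)*(u - 4)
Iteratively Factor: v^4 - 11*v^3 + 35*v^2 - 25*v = (v - 5)*(v^3 - 6*v^2 + 5*v) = (v - 5)^2*(v^2 - v) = (v - 5)^2*(v - 1)*(v)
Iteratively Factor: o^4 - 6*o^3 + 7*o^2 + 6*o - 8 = (o + 1)*(o^3 - 7*o^2 + 14*o - 8) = (o - 2)*(o + 1)*(o^2 - 5*o + 4) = (o - 2)*(o - 1)*(o + 1)*(o - 4)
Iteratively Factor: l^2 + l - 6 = (l + 3)*(l - 2)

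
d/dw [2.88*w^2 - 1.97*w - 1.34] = 5.76*w - 1.97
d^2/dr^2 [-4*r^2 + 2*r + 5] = -8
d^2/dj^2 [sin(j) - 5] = -sin(j)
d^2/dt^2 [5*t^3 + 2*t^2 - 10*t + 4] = 30*t + 4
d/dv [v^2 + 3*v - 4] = 2*v + 3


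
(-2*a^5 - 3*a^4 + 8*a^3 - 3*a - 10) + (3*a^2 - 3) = -2*a^5 - 3*a^4 + 8*a^3 + 3*a^2 - 3*a - 13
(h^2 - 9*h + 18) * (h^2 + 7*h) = h^4 - 2*h^3 - 45*h^2 + 126*h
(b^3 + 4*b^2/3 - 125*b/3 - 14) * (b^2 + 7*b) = b^5 + 25*b^4/3 - 97*b^3/3 - 917*b^2/3 - 98*b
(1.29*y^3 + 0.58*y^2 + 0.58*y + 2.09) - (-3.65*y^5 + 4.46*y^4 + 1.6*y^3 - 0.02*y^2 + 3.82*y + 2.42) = 3.65*y^5 - 4.46*y^4 - 0.31*y^3 + 0.6*y^2 - 3.24*y - 0.33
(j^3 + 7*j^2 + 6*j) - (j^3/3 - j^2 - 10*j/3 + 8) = 2*j^3/3 + 8*j^2 + 28*j/3 - 8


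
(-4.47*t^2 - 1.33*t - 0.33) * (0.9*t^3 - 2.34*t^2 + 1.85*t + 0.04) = -4.023*t^5 + 9.2628*t^4 - 5.4543*t^3 - 1.8671*t^2 - 0.6637*t - 0.0132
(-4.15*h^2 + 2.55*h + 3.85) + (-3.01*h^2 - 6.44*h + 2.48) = -7.16*h^2 - 3.89*h + 6.33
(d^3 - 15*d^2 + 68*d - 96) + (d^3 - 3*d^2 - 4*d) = 2*d^3 - 18*d^2 + 64*d - 96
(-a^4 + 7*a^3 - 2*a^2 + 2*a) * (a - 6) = -a^5 + 13*a^4 - 44*a^3 + 14*a^2 - 12*a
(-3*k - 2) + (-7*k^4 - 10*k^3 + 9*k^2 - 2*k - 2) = -7*k^4 - 10*k^3 + 9*k^2 - 5*k - 4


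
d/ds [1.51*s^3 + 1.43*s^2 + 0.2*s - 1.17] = 4.53*s^2 + 2.86*s + 0.2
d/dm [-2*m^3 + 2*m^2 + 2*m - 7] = -6*m^2 + 4*m + 2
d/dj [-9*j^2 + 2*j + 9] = 2 - 18*j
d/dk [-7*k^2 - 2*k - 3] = -14*k - 2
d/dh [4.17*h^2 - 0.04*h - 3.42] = 8.34*h - 0.04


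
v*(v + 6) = v^2 + 6*v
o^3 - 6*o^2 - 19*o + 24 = (o - 8)*(o - 1)*(o + 3)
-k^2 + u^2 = (-k + u)*(k + u)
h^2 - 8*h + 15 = (h - 5)*(h - 3)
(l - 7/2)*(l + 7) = l^2 + 7*l/2 - 49/2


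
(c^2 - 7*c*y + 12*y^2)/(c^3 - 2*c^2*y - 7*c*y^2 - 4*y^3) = (c - 3*y)/(c^2 + 2*c*y + y^2)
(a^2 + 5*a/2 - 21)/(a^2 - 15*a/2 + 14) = (a + 6)/(a - 4)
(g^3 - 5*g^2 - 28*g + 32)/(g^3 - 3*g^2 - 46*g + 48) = (g + 4)/(g + 6)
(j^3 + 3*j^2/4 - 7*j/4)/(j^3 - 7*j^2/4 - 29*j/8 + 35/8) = 2*j/(2*j - 5)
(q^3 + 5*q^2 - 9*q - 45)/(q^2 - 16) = (q^3 + 5*q^2 - 9*q - 45)/(q^2 - 16)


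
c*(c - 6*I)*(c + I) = c^3 - 5*I*c^2 + 6*c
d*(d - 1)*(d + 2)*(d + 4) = d^4 + 5*d^3 + 2*d^2 - 8*d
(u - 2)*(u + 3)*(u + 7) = u^3 + 8*u^2 + u - 42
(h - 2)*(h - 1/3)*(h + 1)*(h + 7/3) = h^4 + h^3 - 43*h^2/9 - 29*h/9 + 14/9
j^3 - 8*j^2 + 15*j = j*(j - 5)*(j - 3)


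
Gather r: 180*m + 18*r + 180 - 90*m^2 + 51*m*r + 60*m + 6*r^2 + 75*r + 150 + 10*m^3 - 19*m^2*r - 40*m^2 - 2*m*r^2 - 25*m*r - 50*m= 10*m^3 - 130*m^2 + 190*m + r^2*(6 - 2*m) + r*(-19*m^2 + 26*m + 93) + 330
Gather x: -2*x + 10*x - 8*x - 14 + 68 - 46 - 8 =0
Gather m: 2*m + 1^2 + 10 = 2*m + 11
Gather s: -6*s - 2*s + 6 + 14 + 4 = 24 - 8*s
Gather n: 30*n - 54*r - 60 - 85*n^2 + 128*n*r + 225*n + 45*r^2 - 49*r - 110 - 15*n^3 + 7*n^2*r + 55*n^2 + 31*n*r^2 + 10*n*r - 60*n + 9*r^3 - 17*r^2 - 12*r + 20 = -15*n^3 + n^2*(7*r - 30) + n*(31*r^2 + 138*r + 195) + 9*r^3 + 28*r^2 - 115*r - 150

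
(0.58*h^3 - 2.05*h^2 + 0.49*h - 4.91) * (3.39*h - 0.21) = 1.9662*h^4 - 7.0713*h^3 + 2.0916*h^2 - 16.7478*h + 1.0311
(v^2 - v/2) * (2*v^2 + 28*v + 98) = 2*v^4 + 27*v^3 + 84*v^2 - 49*v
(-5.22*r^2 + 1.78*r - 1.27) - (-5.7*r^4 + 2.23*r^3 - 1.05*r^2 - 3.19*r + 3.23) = 5.7*r^4 - 2.23*r^3 - 4.17*r^2 + 4.97*r - 4.5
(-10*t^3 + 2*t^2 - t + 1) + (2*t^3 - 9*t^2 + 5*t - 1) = -8*t^3 - 7*t^2 + 4*t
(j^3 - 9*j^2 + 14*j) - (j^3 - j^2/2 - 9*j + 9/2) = -17*j^2/2 + 23*j - 9/2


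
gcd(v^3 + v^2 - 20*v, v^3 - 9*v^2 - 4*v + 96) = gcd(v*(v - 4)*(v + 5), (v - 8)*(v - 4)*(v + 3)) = v - 4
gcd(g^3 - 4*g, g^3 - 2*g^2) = g^2 - 2*g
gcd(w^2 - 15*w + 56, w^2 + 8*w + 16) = 1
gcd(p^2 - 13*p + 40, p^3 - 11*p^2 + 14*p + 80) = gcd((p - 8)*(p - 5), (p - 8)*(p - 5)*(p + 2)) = p^2 - 13*p + 40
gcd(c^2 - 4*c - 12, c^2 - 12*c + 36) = c - 6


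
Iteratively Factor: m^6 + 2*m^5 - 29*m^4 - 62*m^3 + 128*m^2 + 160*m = (m - 2)*(m^5 + 4*m^4 - 21*m^3 - 104*m^2 - 80*m) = (m - 5)*(m - 2)*(m^4 + 9*m^3 + 24*m^2 + 16*m) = (m - 5)*(m - 2)*(m + 1)*(m^3 + 8*m^2 + 16*m) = (m - 5)*(m - 2)*(m + 1)*(m + 4)*(m^2 + 4*m) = (m - 5)*(m - 2)*(m + 1)*(m + 4)^2*(m)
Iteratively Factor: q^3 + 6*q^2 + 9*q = (q)*(q^2 + 6*q + 9) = q*(q + 3)*(q + 3)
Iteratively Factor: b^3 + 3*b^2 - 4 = (b - 1)*(b^2 + 4*b + 4) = (b - 1)*(b + 2)*(b + 2)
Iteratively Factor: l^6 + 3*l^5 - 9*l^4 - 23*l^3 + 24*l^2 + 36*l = (l)*(l^5 + 3*l^4 - 9*l^3 - 23*l^2 + 24*l + 36) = l*(l + 3)*(l^4 - 9*l^2 + 4*l + 12) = l*(l - 2)*(l + 3)*(l^3 + 2*l^2 - 5*l - 6) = l*(l - 2)*(l + 1)*(l + 3)*(l^2 + l - 6) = l*(l - 2)^2*(l + 1)*(l + 3)*(l + 3)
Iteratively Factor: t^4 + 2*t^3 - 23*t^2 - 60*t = (t + 4)*(t^3 - 2*t^2 - 15*t) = (t - 5)*(t + 4)*(t^2 + 3*t) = (t - 5)*(t + 3)*(t + 4)*(t)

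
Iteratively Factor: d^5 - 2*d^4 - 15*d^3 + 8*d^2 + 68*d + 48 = (d + 2)*(d^4 - 4*d^3 - 7*d^2 + 22*d + 24) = (d - 3)*(d + 2)*(d^3 - d^2 - 10*d - 8) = (d - 3)*(d + 2)^2*(d^2 - 3*d - 4) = (d - 4)*(d - 3)*(d + 2)^2*(d + 1)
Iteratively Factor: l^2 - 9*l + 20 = (l - 4)*(l - 5)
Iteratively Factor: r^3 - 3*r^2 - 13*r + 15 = (r - 5)*(r^2 + 2*r - 3) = (r - 5)*(r + 3)*(r - 1)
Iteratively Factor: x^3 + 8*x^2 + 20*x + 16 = (x + 2)*(x^2 + 6*x + 8) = (x + 2)*(x + 4)*(x + 2)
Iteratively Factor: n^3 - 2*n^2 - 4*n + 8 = (n - 2)*(n^2 - 4) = (n - 2)^2*(n + 2)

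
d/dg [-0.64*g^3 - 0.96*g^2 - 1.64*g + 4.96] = -1.92*g^2 - 1.92*g - 1.64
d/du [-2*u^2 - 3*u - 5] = -4*u - 3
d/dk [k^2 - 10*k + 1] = 2*k - 10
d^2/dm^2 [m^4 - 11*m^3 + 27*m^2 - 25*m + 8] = 12*m^2 - 66*m + 54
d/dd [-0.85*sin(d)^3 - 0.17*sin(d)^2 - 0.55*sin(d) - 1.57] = (-0.34*sin(d) + 1.275*cos(2*d) - 1.825)*cos(d)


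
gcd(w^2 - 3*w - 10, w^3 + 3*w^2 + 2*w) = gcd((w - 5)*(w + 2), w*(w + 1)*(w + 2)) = w + 2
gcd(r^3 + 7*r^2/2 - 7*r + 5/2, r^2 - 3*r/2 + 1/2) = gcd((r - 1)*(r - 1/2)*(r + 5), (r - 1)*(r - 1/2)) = r^2 - 3*r/2 + 1/2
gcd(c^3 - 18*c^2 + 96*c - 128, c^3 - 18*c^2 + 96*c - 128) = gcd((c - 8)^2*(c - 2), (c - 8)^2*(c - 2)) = c^3 - 18*c^2 + 96*c - 128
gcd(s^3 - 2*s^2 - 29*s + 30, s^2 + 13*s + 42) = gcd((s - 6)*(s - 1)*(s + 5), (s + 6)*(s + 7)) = 1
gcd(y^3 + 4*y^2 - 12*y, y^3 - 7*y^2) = y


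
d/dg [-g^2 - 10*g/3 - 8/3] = -2*g - 10/3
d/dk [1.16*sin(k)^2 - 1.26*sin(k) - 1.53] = (2.32*sin(k) - 1.26)*cos(k)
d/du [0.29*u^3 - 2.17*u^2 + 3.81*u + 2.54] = 0.87*u^2 - 4.34*u + 3.81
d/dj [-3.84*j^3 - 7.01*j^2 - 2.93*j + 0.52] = -11.52*j^2 - 14.02*j - 2.93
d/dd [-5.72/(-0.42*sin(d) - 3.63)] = -2.4024*cos(d)/(0.42*sin(d) + 3.63)^2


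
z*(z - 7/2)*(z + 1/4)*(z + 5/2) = z^4 - 3*z^3/4 - 9*z^2 - 35*z/16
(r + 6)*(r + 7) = r^2 + 13*r + 42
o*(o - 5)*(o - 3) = o^3 - 8*o^2 + 15*o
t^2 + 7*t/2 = t*(t + 7/2)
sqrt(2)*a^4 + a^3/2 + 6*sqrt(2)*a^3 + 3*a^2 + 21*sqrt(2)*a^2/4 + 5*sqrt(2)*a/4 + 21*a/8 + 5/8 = (a + 1/2)^2*(a + 5)*(sqrt(2)*a + 1/2)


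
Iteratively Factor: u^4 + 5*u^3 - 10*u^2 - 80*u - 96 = (u + 3)*(u^3 + 2*u^2 - 16*u - 32) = (u + 3)*(u + 4)*(u^2 - 2*u - 8) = (u + 2)*(u + 3)*(u + 4)*(u - 4)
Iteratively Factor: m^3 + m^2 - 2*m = (m + 2)*(m^2 - m) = m*(m + 2)*(m - 1)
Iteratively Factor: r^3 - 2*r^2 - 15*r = (r - 5)*(r^2 + 3*r) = (r - 5)*(r + 3)*(r)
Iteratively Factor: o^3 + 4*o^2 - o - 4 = (o + 4)*(o^2 - 1) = (o + 1)*(o + 4)*(o - 1)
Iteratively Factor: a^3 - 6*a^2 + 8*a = (a - 2)*(a^2 - 4*a) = a*(a - 2)*(a - 4)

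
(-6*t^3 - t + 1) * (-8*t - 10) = 48*t^4 + 60*t^3 + 8*t^2 + 2*t - 10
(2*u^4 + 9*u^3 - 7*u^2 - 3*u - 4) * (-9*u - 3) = -18*u^5 - 87*u^4 + 36*u^3 + 48*u^2 + 45*u + 12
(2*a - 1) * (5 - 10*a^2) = -20*a^3 + 10*a^2 + 10*a - 5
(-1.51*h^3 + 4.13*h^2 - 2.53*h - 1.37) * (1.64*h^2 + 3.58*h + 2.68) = -2.4764*h^5 + 1.3674*h^4 + 6.5894*h^3 - 0.235799999999999*h^2 - 11.685*h - 3.6716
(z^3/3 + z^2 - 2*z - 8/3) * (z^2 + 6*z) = z^5/3 + 3*z^4 + 4*z^3 - 44*z^2/3 - 16*z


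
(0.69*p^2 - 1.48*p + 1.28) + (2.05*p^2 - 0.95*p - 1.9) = 2.74*p^2 - 2.43*p - 0.62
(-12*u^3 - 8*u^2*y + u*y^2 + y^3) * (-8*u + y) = 96*u^4 + 52*u^3*y - 16*u^2*y^2 - 7*u*y^3 + y^4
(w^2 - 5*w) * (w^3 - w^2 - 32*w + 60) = w^5 - 6*w^4 - 27*w^3 + 220*w^2 - 300*w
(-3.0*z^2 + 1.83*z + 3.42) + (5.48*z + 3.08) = -3.0*z^2 + 7.31*z + 6.5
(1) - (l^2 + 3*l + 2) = -l^2 - 3*l - 1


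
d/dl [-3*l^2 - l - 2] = -6*l - 1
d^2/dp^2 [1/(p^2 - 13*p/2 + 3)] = 4*(-4*p^2 + 26*p + (4*p - 13)^2 - 12)/(2*p^2 - 13*p + 6)^3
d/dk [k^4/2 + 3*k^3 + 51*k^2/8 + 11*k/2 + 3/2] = 2*k^3 + 9*k^2 + 51*k/4 + 11/2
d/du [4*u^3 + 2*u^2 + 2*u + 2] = 12*u^2 + 4*u + 2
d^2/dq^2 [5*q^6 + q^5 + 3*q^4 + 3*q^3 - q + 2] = 2*q*(75*q^3 + 10*q^2 + 18*q + 9)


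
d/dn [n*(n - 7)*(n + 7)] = 3*n^2 - 49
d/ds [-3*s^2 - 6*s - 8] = -6*s - 6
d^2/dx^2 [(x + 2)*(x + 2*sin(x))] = -2*(x + 2)*sin(x) + 4*cos(x) + 2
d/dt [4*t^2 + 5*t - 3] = 8*t + 5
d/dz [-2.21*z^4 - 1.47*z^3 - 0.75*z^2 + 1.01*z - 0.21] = -8.84*z^3 - 4.41*z^2 - 1.5*z + 1.01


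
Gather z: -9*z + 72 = 72 - 9*z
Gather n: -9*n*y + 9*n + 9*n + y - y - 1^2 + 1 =n*(18 - 9*y)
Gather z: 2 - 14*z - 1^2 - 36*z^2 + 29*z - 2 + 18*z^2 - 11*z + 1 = -18*z^2 + 4*z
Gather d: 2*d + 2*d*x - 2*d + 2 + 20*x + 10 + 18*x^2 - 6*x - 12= 2*d*x + 18*x^2 + 14*x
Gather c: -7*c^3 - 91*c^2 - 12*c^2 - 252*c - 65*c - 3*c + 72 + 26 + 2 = -7*c^3 - 103*c^2 - 320*c + 100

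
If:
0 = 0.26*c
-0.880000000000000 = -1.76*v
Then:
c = 0.00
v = 0.50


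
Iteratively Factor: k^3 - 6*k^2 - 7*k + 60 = (k - 4)*(k^2 - 2*k - 15) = (k - 4)*(k + 3)*(k - 5)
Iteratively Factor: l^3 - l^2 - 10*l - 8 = (l - 4)*(l^2 + 3*l + 2) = (l - 4)*(l + 1)*(l + 2)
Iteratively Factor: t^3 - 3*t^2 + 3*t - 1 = (t - 1)*(t^2 - 2*t + 1) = (t - 1)^2*(t - 1)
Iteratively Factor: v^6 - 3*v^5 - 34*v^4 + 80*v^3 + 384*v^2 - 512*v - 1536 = (v - 4)*(v^5 + v^4 - 30*v^3 - 40*v^2 + 224*v + 384) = (v - 4)^2*(v^4 + 5*v^3 - 10*v^2 - 80*v - 96) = (v - 4)^2*(v + 3)*(v^3 + 2*v^2 - 16*v - 32) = (v - 4)^3*(v + 3)*(v^2 + 6*v + 8) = (v - 4)^3*(v + 3)*(v + 4)*(v + 2)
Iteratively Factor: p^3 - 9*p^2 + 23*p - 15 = (p - 3)*(p^2 - 6*p + 5) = (p - 3)*(p - 1)*(p - 5)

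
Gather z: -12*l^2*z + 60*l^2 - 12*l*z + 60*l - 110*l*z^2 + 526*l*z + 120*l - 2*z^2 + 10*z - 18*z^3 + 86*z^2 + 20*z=60*l^2 + 180*l - 18*z^3 + z^2*(84 - 110*l) + z*(-12*l^2 + 514*l + 30)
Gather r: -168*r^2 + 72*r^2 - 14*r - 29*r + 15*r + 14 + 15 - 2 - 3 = -96*r^2 - 28*r + 24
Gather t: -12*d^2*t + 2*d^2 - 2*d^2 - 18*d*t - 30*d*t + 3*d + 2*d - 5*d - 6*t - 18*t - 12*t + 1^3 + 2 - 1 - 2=t*(-12*d^2 - 48*d - 36)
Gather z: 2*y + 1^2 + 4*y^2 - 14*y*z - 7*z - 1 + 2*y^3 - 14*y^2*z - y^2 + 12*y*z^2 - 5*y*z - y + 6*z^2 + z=2*y^3 + 3*y^2 + y + z^2*(12*y + 6) + z*(-14*y^2 - 19*y - 6)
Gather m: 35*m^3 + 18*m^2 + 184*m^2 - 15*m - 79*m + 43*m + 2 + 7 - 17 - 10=35*m^3 + 202*m^2 - 51*m - 18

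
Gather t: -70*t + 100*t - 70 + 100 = 30*t + 30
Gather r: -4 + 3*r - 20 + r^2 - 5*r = r^2 - 2*r - 24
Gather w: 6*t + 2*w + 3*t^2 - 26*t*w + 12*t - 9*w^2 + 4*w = 3*t^2 + 18*t - 9*w^2 + w*(6 - 26*t)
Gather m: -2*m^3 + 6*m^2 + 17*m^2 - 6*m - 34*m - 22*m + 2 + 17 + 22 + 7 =-2*m^3 + 23*m^2 - 62*m + 48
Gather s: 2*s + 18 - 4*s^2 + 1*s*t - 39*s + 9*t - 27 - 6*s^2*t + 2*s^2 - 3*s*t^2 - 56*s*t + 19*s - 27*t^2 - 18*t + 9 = s^2*(-6*t - 2) + s*(-3*t^2 - 55*t - 18) - 27*t^2 - 9*t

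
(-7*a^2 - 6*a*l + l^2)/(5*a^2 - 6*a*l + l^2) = (-7*a^2 - 6*a*l + l^2)/(5*a^2 - 6*a*l + l^2)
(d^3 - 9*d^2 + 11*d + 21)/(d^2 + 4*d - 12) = (d^3 - 9*d^2 + 11*d + 21)/(d^2 + 4*d - 12)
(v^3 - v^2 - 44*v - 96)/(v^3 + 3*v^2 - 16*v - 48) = (v - 8)/(v - 4)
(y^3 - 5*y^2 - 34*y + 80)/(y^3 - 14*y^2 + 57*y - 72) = (y^2 + 3*y - 10)/(y^2 - 6*y + 9)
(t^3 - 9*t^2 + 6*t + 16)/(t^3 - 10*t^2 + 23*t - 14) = (t^2 - 7*t - 8)/(t^2 - 8*t + 7)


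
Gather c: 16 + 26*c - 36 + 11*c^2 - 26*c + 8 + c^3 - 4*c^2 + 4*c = c^3 + 7*c^2 + 4*c - 12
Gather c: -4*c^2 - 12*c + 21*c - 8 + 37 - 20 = -4*c^2 + 9*c + 9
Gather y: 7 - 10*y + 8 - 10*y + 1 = 16 - 20*y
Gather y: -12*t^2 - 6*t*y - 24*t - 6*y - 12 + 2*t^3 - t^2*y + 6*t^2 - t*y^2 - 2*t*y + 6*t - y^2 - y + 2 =2*t^3 - 6*t^2 - 18*t + y^2*(-t - 1) + y*(-t^2 - 8*t - 7) - 10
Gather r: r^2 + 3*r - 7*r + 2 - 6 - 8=r^2 - 4*r - 12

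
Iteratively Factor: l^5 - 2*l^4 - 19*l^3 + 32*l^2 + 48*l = (l + 1)*(l^4 - 3*l^3 - 16*l^2 + 48*l) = (l + 1)*(l + 4)*(l^3 - 7*l^2 + 12*l) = (l - 4)*(l + 1)*(l + 4)*(l^2 - 3*l) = l*(l - 4)*(l + 1)*(l + 4)*(l - 3)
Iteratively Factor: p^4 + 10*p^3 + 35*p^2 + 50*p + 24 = (p + 3)*(p^3 + 7*p^2 + 14*p + 8) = (p + 2)*(p + 3)*(p^2 + 5*p + 4) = (p + 2)*(p + 3)*(p + 4)*(p + 1)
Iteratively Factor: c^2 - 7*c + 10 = (c - 2)*(c - 5)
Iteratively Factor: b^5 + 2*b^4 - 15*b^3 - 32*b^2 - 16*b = (b + 1)*(b^4 + b^3 - 16*b^2 - 16*b) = (b + 1)^2*(b^3 - 16*b) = (b + 1)^2*(b + 4)*(b^2 - 4*b) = b*(b + 1)^2*(b + 4)*(b - 4)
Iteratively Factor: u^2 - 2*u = (u)*(u - 2)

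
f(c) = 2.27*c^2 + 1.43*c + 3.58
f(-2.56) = 14.80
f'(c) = 4.54*c + 1.43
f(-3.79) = 30.77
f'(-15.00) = -66.67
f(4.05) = 46.61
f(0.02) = 3.61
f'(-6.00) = -25.81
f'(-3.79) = -15.78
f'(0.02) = 1.52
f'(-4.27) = -17.96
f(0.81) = 6.23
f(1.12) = 8.03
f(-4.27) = 38.86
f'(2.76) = 13.96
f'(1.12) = 6.51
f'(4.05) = 19.82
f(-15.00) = 492.88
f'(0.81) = 5.11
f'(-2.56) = -10.19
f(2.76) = 24.82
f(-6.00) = 76.72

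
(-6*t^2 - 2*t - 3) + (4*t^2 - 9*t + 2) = -2*t^2 - 11*t - 1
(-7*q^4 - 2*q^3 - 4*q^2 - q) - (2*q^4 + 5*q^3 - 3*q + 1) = -9*q^4 - 7*q^3 - 4*q^2 + 2*q - 1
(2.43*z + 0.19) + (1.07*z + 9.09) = 3.5*z + 9.28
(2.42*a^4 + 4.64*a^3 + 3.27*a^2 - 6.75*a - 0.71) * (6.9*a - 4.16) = 16.698*a^5 + 21.9488*a^4 + 3.2606*a^3 - 60.1782*a^2 + 23.181*a + 2.9536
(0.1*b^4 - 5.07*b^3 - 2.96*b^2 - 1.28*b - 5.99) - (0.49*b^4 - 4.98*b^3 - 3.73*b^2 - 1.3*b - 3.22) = -0.39*b^4 - 0.0899999999999999*b^3 + 0.77*b^2 + 0.02*b - 2.77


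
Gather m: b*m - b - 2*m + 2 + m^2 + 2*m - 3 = b*m - b + m^2 - 1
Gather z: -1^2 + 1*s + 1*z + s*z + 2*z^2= s + 2*z^2 + z*(s + 1) - 1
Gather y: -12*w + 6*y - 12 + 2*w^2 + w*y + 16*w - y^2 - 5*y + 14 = 2*w^2 + 4*w - y^2 + y*(w + 1) + 2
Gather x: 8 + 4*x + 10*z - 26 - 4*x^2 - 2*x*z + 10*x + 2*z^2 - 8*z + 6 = -4*x^2 + x*(14 - 2*z) + 2*z^2 + 2*z - 12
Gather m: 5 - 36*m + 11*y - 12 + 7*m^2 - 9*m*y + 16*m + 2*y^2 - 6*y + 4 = 7*m^2 + m*(-9*y - 20) + 2*y^2 + 5*y - 3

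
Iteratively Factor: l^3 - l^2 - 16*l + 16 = (l - 1)*(l^2 - 16) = (l - 1)*(l + 4)*(l - 4)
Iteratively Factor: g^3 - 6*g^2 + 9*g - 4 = (g - 4)*(g^2 - 2*g + 1) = (g - 4)*(g - 1)*(g - 1)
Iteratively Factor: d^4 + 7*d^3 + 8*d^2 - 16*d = (d - 1)*(d^3 + 8*d^2 + 16*d) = (d - 1)*(d + 4)*(d^2 + 4*d) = (d - 1)*(d + 4)^2*(d)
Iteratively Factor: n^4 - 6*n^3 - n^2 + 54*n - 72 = (n + 3)*(n^3 - 9*n^2 + 26*n - 24) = (n - 3)*(n + 3)*(n^2 - 6*n + 8) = (n - 3)*(n - 2)*(n + 3)*(n - 4)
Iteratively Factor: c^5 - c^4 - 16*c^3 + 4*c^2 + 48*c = (c + 2)*(c^4 - 3*c^3 - 10*c^2 + 24*c) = (c + 2)*(c + 3)*(c^3 - 6*c^2 + 8*c) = c*(c + 2)*(c + 3)*(c^2 - 6*c + 8) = c*(c - 4)*(c + 2)*(c + 3)*(c - 2)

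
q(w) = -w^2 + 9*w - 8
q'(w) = 9 - 2*w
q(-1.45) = -23.15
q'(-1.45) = 11.90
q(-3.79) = -56.47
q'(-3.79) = 16.58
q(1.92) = 5.59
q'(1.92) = 5.16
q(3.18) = 10.51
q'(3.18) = 2.64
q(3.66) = 11.54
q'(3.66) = 1.68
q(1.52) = 3.37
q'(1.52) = 5.96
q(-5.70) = -91.79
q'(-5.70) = 20.40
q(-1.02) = -18.22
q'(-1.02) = 11.04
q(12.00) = -44.00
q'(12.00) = -15.00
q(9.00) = -8.00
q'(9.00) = -9.00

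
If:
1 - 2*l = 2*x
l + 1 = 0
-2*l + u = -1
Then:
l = -1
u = -3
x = 3/2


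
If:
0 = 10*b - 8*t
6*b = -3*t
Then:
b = 0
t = 0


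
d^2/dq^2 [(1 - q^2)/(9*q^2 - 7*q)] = 2*(-63*q^3 + 243*q^2 - 189*q + 49)/(q^3*(729*q^3 - 1701*q^2 + 1323*q - 343))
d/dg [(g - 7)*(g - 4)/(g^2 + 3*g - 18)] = 2*(7*g^2 - 46*g + 57)/(g^4 + 6*g^3 - 27*g^2 - 108*g + 324)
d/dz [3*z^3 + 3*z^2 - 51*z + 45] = 9*z^2 + 6*z - 51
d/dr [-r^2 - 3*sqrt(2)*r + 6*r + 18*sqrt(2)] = -2*r - 3*sqrt(2) + 6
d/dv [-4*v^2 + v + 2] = 1 - 8*v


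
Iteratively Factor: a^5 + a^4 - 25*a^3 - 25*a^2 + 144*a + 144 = (a + 3)*(a^4 - 2*a^3 - 19*a^2 + 32*a + 48) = (a + 1)*(a + 3)*(a^3 - 3*a^2 - 16*a + 48) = (a - 4)*(a + 1)*(a + 3)*(a^2 + a - 12) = (a - 4)*(a - 3)*(a + 1)*(a + 3)*(a + 4)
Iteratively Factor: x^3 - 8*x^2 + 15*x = (x - 5)*(x^2 - 3*x) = x*(x - 5)*(x - 3)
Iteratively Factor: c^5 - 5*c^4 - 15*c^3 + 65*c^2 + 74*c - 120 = (c + 3)*(c^4 - 8*c^3 + 9*c^2 + 38*c - 40) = (c + 2)*(c + 3)*(c^3 - 10*c^2 + 29*c - 20) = (c - 1)*(c + 2)*(c + 3)*(c^2 - 9*c + 20) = (c - 4)*(c - 1)*(c + 2)*(c + 3)*(c - 5)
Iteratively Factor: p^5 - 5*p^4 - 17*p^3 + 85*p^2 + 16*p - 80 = (p - 1)*(p^4 - 4*p^3 - 21*p^2 + 64*p + 80) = (p - 1)*(p + 4)*(p^3 - 8*p^2 + 11*p + 20) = (p - 5)*(p - 1)*(p + 4)*(p^2 - 3*p - 4) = (p - 5)*(p - 1)*(p + 1)*(p + 4)*(p - 4)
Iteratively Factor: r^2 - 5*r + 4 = (r - 1)*(r - 4)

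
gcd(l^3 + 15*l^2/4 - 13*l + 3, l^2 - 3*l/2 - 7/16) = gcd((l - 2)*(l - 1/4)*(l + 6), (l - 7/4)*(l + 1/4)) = 1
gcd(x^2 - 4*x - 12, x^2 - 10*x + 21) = 1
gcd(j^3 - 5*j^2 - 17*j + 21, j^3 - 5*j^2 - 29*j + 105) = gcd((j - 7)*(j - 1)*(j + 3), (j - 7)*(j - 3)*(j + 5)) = j - 7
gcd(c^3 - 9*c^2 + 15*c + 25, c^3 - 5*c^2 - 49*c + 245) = c - 5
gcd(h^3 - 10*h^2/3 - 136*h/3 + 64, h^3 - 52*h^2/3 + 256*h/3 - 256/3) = h^2 - 28*h/3 + 32/3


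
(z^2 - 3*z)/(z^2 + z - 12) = z/(z + 4)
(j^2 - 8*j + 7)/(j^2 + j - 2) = (j - 7)/(j + 2)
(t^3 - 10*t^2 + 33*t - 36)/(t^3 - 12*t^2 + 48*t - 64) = (t^2 - 6*t + 9)/(t^2 - 8*t + 16)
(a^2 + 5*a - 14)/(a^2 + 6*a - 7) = (a - 2)/(a - 1)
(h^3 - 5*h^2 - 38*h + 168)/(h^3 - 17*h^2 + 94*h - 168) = (h + 6)/(h - 6)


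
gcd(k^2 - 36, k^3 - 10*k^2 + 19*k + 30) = k - 6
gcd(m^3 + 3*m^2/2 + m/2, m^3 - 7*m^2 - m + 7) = m + 1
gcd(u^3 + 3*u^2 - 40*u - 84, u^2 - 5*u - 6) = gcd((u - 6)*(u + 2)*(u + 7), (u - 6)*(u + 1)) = u - 6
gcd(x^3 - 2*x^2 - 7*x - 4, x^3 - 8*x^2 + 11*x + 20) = x^2 - 3*x - 4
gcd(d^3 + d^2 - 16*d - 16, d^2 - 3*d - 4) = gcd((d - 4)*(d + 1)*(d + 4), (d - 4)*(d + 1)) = d^2 - 3*d - 4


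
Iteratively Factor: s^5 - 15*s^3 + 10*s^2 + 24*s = (s + 1)*(s^4 - s^3 - 14*s^2 + 24*s) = (s - 2)*(s + 1)*(s^3 + s^2 - 12*s) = s*(s - 2)*(s + 1)*(s^2 + s - 12) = s*(s - 3)*(s - 2)*(s + 1)*(s + 4)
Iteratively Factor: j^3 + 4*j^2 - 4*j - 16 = (j + 2)*(j^2 + 2*j - 8) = (j + 2)*(j + 4)*(j - 2)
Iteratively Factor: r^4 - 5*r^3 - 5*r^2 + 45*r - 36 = (r - 3)*(r^3 - 2*r^2 - 11*r + 12) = (r - 3)*(r + 3)*(r^2 - 5*r + 4) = (r - 4)*(r - 3)*(r + 3)*(r - 1)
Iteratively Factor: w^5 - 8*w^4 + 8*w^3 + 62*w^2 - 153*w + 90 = (w - 5)*(w^4 - 3*w^3 - 7*w^2 + 27*w - 18) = (w - 5)*(w - 3)*(w^3 - 7*w + 6) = (w - 5)*(w - 3)*(w - 1)*(w^2 + w - 6) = (w - 5)*(w - 3)*(w - 2)*(w - 1)*(w + 3)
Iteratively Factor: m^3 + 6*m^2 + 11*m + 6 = (m + 3)*(m^2 + 3*m + 2) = (m + 1)*(m + 3)*(m + 2)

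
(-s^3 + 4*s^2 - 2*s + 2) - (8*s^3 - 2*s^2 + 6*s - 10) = -9*s^3 + 6*s^2 - 8*s + 12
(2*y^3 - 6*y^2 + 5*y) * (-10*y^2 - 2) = -20*y^5 + 60*y^4 - 54*y^3 + 12*y^2 - 10*y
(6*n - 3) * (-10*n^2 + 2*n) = -60*n^3 + 42*n^2 - 6*n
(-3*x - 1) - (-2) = 1 - 3*x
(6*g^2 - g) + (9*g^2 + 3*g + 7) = 15*g^2 + 2*g + 7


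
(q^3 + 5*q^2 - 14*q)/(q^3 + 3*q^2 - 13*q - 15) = q*(q^2 + 5*q - 14)/(q^3 + 3*q^2 - 13*q - 15)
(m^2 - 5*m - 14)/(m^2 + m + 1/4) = 4*(m^2 - 5*m - 14)/(4*m^2 + 4*m + 1)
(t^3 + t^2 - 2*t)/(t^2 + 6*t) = (t^2 + t - 2)/(t + 6)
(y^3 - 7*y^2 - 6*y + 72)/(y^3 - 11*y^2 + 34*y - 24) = (y + 3)/(y - 1)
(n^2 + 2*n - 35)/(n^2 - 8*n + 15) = (n + 7)/(n - 3)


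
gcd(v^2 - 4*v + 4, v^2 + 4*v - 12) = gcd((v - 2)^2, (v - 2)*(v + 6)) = v - 2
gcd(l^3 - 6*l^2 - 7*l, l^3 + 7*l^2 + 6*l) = l^2 + l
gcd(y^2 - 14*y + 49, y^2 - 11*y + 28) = y - 7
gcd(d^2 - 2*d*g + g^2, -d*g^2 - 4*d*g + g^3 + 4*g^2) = d - g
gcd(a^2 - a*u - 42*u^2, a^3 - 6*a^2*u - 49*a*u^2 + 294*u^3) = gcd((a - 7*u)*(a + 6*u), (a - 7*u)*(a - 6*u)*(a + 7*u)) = -a + 7*u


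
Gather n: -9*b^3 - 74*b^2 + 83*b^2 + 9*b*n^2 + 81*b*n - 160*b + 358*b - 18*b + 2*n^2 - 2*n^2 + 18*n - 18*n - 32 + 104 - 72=-9*b^3 + 9*b^2 + 9*b*n^2 + 81*b*n + 180*b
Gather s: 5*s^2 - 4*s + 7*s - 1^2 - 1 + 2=5*s^2 + 3*s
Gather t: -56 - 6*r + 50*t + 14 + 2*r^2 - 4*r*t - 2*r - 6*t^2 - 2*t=2*r^2 - 8*r - 6*t^2 + t*(48 - 4*r) - 42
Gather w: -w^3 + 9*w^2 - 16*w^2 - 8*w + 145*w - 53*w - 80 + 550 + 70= -w^3 - 7*w^2 + 84*w + 540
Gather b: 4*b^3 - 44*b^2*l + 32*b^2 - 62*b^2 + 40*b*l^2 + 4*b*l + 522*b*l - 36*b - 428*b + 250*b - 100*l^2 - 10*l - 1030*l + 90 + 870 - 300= 4*b^3 + b^2*(-44*l - 30) + b*(40*l^2 + 526*l - 214) - 100*l^2 - 1040*l + 660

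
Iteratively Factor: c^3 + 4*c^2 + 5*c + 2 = (c + 1)*(c^2 + 3*c + 2) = (c + 1)^2*(c + 2)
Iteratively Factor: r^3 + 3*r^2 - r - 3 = (r - 1)*(r^2 + 4*r + 3) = (r - 1)*(r + 1)*(r + 3)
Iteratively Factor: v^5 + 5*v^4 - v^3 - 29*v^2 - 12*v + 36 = (v + 2)*(v^4 + 3*v^3 - 7*v^2 - 15*v + 18) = (v + 2)*(v + 3)*(v^3 - 7*v + 6) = (v - 2)*(v + 2)*(v + 3)*(v^2 + 2*v - 3) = (v - 2)*(v - 1)*(v + 2)*(v + 3)*(v + 3)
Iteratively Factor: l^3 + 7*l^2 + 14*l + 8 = (l + 1)*(l^2 + 6*l + 8) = (l + 1)*(l + 4)*(l + 2)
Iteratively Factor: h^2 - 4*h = (h - 4)*(h)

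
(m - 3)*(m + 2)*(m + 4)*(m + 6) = m^4 + 9*m^3 + 8*m^2 - 84*m - 144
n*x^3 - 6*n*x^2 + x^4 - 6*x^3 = x^2*(n + x)*(x - 6)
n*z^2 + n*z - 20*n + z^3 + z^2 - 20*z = (n + z)*(z - 4)*(z + 5)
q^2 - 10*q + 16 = (q - 8)*(q - 2)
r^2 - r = r*(r - 1)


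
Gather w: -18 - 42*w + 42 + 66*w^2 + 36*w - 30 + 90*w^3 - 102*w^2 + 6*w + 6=90*w^3 - 36*w^2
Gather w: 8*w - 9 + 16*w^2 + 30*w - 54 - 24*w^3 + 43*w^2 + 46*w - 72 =-24*w^3 + 59*w^2 + 84*w - 135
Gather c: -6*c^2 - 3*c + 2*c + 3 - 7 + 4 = -6*c^2 - c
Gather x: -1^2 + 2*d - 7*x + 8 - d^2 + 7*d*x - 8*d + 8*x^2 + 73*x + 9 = -d^2 - 6*d + 8*x^2 + x*(7*d + 66) + 16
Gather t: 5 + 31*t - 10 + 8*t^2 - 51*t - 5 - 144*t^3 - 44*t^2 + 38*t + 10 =-144*t^3 - 36*t^2 + 18*t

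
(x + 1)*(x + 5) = x^2 + 6*x + 5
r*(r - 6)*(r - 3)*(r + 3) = r^4 - 6*r^3 - 9*r^2 + 54*r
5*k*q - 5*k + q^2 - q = (5*k + q)*(q - 1)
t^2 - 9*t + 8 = (t - 8)*(t - 1)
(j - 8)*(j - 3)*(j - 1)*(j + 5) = j^4 - 7*j^3 - 25*j^2 + 151*j - 120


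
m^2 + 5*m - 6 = (m - 1)*(m + 6)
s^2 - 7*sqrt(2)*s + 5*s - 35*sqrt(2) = (s + 5)*(s - 7*sqrt(2))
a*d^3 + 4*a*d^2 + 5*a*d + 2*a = (d + 1)*(d + 2)*(a*d + a)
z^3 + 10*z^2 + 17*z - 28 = (z - 1)*(z + 4)*(z + 7)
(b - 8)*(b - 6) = b^2 - 14*b + 48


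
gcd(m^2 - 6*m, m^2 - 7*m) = m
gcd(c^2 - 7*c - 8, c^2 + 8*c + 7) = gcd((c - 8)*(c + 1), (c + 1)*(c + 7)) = c + 1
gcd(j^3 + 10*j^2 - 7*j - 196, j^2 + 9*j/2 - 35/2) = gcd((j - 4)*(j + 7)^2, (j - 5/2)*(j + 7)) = j + 7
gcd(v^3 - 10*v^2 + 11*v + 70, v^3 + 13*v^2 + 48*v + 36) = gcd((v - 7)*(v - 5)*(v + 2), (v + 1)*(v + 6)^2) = 1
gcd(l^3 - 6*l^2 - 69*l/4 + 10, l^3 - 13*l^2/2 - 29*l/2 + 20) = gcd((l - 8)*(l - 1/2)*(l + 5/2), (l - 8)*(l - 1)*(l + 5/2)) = l^2 - 11*l/2 - 20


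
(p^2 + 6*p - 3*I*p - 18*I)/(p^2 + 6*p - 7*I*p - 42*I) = (p - 3*I)/(p - 7*I)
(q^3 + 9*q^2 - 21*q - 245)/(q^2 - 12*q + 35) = (q^2 + 14*q + 49)/(q - 7)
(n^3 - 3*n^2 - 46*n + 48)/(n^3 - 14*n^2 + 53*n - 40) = (n + 6)/(n - 5)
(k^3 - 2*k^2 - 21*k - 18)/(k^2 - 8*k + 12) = (k^2 + 4*k + 3)/(k - 2)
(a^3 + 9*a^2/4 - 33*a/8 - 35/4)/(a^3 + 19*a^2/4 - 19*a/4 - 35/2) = (a + 5/2)/(a + 5)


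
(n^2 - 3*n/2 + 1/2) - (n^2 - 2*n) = n/2 + 1/2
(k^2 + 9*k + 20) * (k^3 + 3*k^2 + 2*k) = k^5 + 12*k^4 + 49*k^3 + 78*k^2 + 40*k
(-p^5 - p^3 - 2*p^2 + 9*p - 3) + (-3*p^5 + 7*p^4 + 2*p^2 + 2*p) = -4*p^5 + 7*p^4 - p^3 + 11*p - 3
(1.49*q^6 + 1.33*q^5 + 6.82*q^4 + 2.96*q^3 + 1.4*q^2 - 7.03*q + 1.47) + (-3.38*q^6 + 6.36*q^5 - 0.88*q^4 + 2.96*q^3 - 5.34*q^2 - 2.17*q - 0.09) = -1.89*q^6 + 7.69*q^5 + 5.94*q^4 + 5.92*q^3 - 3.94*q^2 - 9.2*q + 1.38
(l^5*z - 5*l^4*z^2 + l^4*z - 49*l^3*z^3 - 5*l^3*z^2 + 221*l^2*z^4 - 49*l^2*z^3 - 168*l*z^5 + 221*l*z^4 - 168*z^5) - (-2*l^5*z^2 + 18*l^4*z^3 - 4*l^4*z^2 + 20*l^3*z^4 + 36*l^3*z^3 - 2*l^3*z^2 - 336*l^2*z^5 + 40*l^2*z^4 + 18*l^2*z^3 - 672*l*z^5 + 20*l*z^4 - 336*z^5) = 2*l^5*z^2 + l^5*z - 18*l^4*z^3 - l^4*z^2 + l^4*z - 20*l^3*z^4 - 85*l^3*z^3 - 3*l^3*z^2 + 336*l^2*z^5 + 181*l^2*z^4 - 67*l^2*z^3 + 504*l*z^5 + 201*l*z^4 + 168*z^5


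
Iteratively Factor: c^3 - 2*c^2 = (c)*(c^2 - 2*c) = c*(c - 2)*(c)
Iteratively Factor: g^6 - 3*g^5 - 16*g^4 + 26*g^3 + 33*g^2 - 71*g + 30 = (g - 1)*(g^5 - 2*g^4 - 18*g^3 + 8*g^2 + 41*g - 30) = (g - 5)*(g - 1)*(g^4 + 3*g^3 - 3*g^2 - 7*g + 6) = (g - 5)*(g - 1)^2*(g^3 + 4*g^2 + g - 6) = (g - 5)*(g - 1)^2*(g + 2)*(g^2 + 2*g - 3) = (g - 5)*(g - 1)^2*(g + 2)*(g + 3)*(g - 1)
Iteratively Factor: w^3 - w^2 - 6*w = (w - 3)*(w^2 + 2*w) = w*(w - 3)*(w + 2)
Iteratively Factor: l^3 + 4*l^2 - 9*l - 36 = (l + 3)*(l^2 + l - 12) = (l + 3)*(l + 4)*(l - 3)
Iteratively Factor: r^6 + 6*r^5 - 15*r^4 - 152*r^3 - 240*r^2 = (r + 3)*(r^5 + 3*r^4 - 24*r^3 - 80*r^2) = r*(r + 3)*(r^4 + 3*r^3 - 24*r^2 - 80*r) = r*(r + 3)*(r + 4)*(r^3 - r^2 - 20*r) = r*(r - 5)*(r + 3)*(r + 4)*(r^2 + 4*r) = r*(r - 5)*(r + 3)*(r + 4)^2*(r)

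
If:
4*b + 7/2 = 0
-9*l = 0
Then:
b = -7/8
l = 0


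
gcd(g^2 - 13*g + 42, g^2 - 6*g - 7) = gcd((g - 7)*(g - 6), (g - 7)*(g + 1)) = g - 7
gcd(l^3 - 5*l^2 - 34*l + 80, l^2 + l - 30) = 1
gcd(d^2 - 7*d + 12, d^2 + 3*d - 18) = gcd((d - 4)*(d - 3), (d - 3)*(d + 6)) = d - 3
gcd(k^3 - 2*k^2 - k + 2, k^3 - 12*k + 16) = k - 2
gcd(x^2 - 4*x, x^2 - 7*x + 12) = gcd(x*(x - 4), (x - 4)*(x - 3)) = x - 4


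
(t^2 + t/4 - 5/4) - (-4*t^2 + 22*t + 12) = 5*t^2 - 87*t/4 - 53/4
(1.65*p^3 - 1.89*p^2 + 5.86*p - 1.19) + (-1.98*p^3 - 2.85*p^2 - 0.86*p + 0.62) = -0.33*p^3 - 4.74*p^2 + 5.0*p - 0.57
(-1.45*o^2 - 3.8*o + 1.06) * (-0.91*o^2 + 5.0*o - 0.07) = 1.3195*o^4 - 3.792*o^3 - 19.8631*o^2 + 5.566*o - 0.0742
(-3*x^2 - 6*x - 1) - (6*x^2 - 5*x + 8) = -9*x^2 - x - 9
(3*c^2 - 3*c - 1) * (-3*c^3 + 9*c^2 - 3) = -9*c^5 + 36*c^4 - 24*c^3 - 18*c^2 + 9*c + 3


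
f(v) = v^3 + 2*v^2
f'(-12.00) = 384.00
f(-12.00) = -1440.00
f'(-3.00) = 15.00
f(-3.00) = -9.00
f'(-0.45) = -1.19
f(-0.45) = 0.31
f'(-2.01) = 4.08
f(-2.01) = -0.04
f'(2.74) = 33.48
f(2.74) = 35.59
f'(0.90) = 6.03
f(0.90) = 2.35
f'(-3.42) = 21.41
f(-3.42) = -16.61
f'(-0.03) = -0.12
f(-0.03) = 0.00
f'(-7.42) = 135.49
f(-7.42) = -298.41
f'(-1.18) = -0.54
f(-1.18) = 1.14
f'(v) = 3*v^2 + 4*v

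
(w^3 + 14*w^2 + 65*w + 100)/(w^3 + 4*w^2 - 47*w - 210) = (w^2 + 9*w + 20)/(w^2 - w - 42)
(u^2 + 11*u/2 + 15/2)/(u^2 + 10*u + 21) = (u + 5/2)/(u + 7)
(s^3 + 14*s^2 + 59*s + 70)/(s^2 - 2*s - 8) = (s^2 + 12*s + 35)/(s - 4)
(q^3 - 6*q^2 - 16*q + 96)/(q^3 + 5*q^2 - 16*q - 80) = (q - 6)/(q + 5)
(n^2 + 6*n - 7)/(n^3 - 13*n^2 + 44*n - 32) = (n + 7)/(n^2 - 12*n + 32)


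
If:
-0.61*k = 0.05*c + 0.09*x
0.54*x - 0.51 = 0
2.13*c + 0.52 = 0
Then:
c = -0.24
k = -0.12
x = 0.94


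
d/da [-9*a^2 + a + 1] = 1 - 18*a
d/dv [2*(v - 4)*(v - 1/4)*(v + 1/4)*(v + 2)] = 8*v^3 - 12*v^2 - 129*v/4 + 1/4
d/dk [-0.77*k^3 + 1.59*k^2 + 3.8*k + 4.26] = -2.31*k^2 + 3.18*k + 3.8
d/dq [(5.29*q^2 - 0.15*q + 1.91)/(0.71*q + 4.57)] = (3.7559*q^2 + 48.3506*q - 2.0416)/(0.5041*q^2 + 6.4894*q + 20.8849)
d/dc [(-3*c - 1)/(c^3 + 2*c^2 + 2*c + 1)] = (6*c^3 + 9*c^2 + 4*c - 1)/(c^6 + 4*c^5 + 8*c^4 + 10*c^3 + 8*c^2 + 4*c + 1)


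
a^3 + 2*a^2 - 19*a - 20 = (a - 4)*(a + 1)*(a + 5)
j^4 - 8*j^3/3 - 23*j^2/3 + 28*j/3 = j*(j - 4)*(j - 1)*(j + 7/3)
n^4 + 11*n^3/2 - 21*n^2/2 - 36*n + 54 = (n - 2)*(n - 3/2)*(n + 3)*(n + 6)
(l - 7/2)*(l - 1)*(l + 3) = l^3 - 3*l^2/2 - 10*l + 21/2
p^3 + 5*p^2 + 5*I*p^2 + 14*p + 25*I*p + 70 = (p + 5)*(p - 2*I)*(p + 7*I)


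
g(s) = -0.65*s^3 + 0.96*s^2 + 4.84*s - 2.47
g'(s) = -1.95*s^2 + 1.92*s + 4.84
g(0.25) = -1.21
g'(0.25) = 5.20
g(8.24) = -261.07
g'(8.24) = -111.74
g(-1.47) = -5.45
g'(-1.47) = -2.20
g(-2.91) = 7.59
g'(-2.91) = -17.26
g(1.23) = 3.73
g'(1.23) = 4.25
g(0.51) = 0.16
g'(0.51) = 5.31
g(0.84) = 1.89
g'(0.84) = 5.08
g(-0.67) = -5.09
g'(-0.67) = 2.68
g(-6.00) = 143.45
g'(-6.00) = -76.88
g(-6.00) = 143.45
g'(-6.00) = -76.88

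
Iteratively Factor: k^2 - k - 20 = (k - 5)*(k + 4)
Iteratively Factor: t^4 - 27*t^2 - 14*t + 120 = (t + 4)*(t^3 - 4*t^2 - 11*t + 30) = (t + 3)*(t + 4)*(t^2 - 7*t + 10) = (t - 2)*(t + 3)*(t + 4)*(t - 5)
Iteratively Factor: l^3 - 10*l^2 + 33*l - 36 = (l - 4)*(l^2 - 6*l + 9) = (l - 4)*(l - 3)*(l - 3)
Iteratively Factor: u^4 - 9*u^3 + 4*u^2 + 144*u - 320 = (u - 4)*(u^3 - 5*u^2 - 16*u + 80) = (u - 4)*(u + 4)*(u^2 - 9*u + 20) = (u - 4)^2*(u + 4)*(u - 5)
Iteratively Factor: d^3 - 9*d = (d - 3)*(d^2 + 3*d) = d*(d - 3)*(d + 3)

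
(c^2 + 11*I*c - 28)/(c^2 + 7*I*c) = (c + 4*I)/c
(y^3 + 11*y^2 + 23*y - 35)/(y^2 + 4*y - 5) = y + 7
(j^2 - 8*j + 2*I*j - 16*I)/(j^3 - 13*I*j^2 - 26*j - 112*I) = (j - 8)/(j^2 - 15*I*j - 56)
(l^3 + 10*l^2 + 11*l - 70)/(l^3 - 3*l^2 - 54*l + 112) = (l + 5)/(l - 8)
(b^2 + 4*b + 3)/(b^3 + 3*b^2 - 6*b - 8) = (b + 3)/(b^2 + 2*b - 8)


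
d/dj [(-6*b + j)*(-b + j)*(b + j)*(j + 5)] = 6*b^3 - 2*b^2*j - 5*b^2 - 18*b*j^2 - 60*b*j + 4*j^3 + 15*j^2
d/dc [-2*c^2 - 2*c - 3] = -4*c - 2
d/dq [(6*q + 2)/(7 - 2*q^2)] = 2*(6*q^2 + 4*q + 21)/(4*q^4 - 28*q^2 + 49)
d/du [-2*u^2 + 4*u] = 4 - 4*u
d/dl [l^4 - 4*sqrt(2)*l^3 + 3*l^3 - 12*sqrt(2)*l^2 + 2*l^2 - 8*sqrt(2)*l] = 4*l^3 - 12*sqrt(2)*l^2 + 9*l^2 - 24*sqrt(2)*l + 4*l - 8*sqrt(2)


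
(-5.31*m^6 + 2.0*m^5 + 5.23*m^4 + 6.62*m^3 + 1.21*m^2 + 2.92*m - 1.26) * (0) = 0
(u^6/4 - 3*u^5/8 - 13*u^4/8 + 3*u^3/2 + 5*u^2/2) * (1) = u^6/4 - 3*u^5/8 - 13*u^4/8 + 3*u^3/2 + 5*u^2/2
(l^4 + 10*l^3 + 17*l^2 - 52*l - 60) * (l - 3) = l^5 + 7*l^4 - 13*l^3 - 103*l^2 + 96*l + 180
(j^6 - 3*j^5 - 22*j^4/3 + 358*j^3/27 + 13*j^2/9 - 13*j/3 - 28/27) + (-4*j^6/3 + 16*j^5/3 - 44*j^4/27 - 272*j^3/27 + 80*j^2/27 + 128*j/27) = -j^6/3 + 7*j^5/3 - 242*j^4/27 + 86*j^3/27 + 119*j^2/27 + 11*j/27 - 28/27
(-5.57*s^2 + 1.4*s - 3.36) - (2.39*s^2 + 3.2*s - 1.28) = -7.96*s^2 - 1.8*s - 2.08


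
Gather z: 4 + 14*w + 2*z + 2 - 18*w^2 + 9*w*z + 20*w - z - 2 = -18*w^2 + 34*w + z*(9*w + 1) + 4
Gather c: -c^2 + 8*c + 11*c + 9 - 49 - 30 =-c^2 + 19*c - 70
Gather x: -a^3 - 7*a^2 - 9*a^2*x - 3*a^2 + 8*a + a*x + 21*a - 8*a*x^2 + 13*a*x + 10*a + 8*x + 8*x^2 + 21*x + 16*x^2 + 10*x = -a^3 - 10*a^2 + 39*a + x^2*(24 - 8*a) + x*(-9*a^2 + 14*a + 39)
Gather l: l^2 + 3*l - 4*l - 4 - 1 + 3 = l^2 - l - 2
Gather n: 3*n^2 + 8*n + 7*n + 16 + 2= 3*n^2 + 15*n + 18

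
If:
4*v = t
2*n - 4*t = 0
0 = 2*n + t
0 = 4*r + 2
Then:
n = 0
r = -1/2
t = 0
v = 0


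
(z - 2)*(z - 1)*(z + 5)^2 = z^4 + 7*z^3 - 3*z^2 - 55*z + 50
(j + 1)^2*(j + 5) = j^3 + 7*j^2 + 11*j + 5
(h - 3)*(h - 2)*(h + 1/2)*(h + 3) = h^4 - 3*h^3/2 - 10*h^2 + 27*h/2 + 9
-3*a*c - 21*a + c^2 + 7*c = (-3*a + c)*(c + 7)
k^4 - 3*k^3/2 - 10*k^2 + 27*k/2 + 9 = (k - 3)*(k - 2)*(k + 1/2)*(k + 3)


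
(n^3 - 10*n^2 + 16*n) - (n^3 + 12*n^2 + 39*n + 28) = -22*n^2 - 23*n - 28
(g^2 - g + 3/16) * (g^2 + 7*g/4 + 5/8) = g^4 + 3*g^3/4 - 15*g^2/16 - 19*g/64 + 15/128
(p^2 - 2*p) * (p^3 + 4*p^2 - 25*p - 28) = p^5 + 2*p^4 - 33*p^3 + 22*p^2 + 56*p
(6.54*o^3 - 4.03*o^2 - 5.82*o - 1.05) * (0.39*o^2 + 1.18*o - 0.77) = 2.5506*o^5 + 6.1455*o^4 - 12.061*o^3 - 4.174*o^2 + 3.2424*o + 0.8085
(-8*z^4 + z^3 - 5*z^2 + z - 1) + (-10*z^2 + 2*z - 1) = -8*z^4 + z^3 - 15*z^2 + 3*z - 2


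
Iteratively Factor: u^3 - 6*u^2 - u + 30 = (u - 5)*(u^2 - u - 6) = (u - 5)*(u - 3)*(u + 2)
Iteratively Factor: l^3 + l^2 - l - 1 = (l - 1)*(l^2 + 2*l + 1) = (l - 1)*(l + 1)*(l + 1)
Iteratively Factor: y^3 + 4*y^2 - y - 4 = (y + 1)*(y^2 + 3*y - 4) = (y + 1)*(y + 4)*(y - 1)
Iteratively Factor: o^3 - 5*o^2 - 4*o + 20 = (o - 5)*(o^2 - 4) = (o - 5)*(o + 2)*(o - 2)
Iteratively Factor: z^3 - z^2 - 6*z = (z + 2)*(z^2 - 3*z) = (z - 3)*(z + 2)*(z)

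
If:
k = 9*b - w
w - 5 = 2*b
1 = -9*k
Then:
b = 44/63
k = -1/9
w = 403/63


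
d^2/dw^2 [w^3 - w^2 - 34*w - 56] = 6*w - 2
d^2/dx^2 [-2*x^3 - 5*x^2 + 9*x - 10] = -12*x - 10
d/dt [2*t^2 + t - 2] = 4*t + 1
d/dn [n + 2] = 1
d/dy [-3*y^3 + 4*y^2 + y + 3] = -9*y^2 + 8*y + 1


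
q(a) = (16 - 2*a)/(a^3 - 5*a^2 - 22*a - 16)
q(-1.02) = 102.04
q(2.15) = -0.15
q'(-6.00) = -0.04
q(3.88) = -0.07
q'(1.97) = 0.10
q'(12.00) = 0.00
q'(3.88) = 0.03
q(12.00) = -0.01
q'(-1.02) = 4997.92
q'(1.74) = 0.12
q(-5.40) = -0.13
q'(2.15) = 0.09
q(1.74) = -0.20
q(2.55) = -0.12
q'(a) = (16 - 2*a)*(-3*a^2 + 10*a + 22)/(a^3 - 5*a^2 - 22*a - 16)^2 - 2/(a^3 - 5*a^2 - 22*a - 16) = 2*(2*a + 3)/(a^4 + 6*a^3 + 13*a^2 + 12*a + 4)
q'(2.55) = 0.06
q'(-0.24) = 2.82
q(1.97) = -0.17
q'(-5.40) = -0.07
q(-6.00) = -0.10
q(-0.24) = -1.50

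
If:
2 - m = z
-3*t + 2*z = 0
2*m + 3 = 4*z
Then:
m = 5/6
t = 7/9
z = 7/6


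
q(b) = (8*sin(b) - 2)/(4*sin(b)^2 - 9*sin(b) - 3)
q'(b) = (-8*sin(b)*cos(b) + 9*cos(b))*(8*sin(b) - 2)/(4*sin(b)^2 - 9*sin(b) - 3)^2 + 8*cos(b)/(4*sin(b)^2 - 9*sin(b) - 3)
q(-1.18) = -1.08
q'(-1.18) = -0.42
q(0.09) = 0.34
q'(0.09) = -2.85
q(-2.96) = 2.77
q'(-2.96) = 29.19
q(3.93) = -1.42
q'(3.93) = 1.68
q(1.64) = -0.75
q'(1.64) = 0.06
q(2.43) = -0.45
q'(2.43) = 0.67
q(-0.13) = 1.72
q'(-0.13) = -14.18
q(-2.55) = -1.98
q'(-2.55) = 4.75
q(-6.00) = -0.05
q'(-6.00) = -1.42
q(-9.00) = -3.82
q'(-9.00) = 25.54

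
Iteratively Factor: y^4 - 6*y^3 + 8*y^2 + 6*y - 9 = (y - 1)*(y^3 - 5*y^2 + 3*y + 9) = (y - 3)*(y - 1)*(y^2 - 2*y - 3) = (y - 3)^2*(y - 1)*(y + 1)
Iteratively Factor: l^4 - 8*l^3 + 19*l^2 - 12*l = (l - 1)*(l^3 - 7*l^2 + 12*l) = (l - 3)*(l - 1)*(l^2 - 4*l) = l*(l - 3)*(l - 1)*(l - 4)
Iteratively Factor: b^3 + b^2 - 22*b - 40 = (b + 2)*(b^2 - b - 20) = (b + 2)*(b + 4)*(b - 5)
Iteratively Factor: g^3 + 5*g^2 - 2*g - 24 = (g + 3)*(g^2 + 2*g - 8) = (g - 2)*(g + 3)*(g + 4)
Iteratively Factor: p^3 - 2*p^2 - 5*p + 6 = (p + 2)*(p^2 - 4*p + 3) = (p - 3)*(p + 2)*(p - 1)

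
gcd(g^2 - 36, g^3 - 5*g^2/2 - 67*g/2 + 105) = g + 6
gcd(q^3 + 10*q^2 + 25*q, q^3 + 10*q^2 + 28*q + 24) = 1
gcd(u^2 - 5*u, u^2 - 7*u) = u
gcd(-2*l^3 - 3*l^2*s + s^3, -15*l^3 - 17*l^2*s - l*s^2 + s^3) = l + s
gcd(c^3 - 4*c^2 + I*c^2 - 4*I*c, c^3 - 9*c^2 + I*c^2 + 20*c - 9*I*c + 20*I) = c^2 + c*(-4 + I) - 4*I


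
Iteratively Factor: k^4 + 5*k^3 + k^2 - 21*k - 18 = (k - 2)*(k^3 + 7*k^2 + 15*k + 9) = (k - 2)*(k + 1)*(k^2 + 6*k + 9) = (k - 2)*(k + 1)*(k + 3)*(k + 3)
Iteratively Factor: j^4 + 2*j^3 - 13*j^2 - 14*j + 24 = (j - 3)*(j^3 + 5*j^2 + 2*j - 8) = (j - 3)*(j + 2)*(j^2 + 3*j - 4) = (j - 3)*(j - 1)*(j + 2)*(j + 4)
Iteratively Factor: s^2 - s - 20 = (s + 4)*(s - 5)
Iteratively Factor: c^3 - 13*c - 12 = (c + 3)*(c^2 - 3*c - 4) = (c + 1)*(c + 3)*(c - 4)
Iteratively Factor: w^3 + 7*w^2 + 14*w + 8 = (w + 2)*(w^2 + 5*w + 4) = (w + 2)*(w + 4)*(w + 1)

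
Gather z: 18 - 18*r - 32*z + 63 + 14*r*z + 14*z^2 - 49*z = -18*r + 14*z^2 + z*(14*r - 81) + 81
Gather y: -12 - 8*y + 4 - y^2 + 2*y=-y^2 - 6*y - 8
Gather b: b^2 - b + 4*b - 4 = b^2 + 3*b - 4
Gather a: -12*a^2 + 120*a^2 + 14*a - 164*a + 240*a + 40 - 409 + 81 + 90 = 108*a^2 + 90*a - 198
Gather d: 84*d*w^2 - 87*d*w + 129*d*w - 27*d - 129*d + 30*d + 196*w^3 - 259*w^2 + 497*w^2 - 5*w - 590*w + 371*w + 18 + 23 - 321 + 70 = d*(84*w^2 + 42*w - 126) + 196*w^3 + 238*w^2 - 224*w - 210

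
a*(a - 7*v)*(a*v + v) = a^3*v - 7*a^2*v^2 + a^2*v - 7*a*v^2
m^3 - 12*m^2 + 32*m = m*(m - 8)*(m - 4)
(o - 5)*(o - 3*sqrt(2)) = o^2 - 5*o - 3*sqrt(2)*o + 15*sqrt(2)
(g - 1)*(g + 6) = g^2 + 5*g - 6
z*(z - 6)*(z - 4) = z^3 - 10*z^2 + 24*z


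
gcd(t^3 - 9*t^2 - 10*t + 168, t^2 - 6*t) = t - 6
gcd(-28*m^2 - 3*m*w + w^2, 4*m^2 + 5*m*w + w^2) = 4*m + w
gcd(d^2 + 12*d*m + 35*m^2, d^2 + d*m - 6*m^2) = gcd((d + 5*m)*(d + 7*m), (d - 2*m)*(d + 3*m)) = 1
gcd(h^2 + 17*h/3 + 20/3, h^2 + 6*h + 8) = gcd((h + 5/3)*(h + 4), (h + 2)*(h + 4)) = h + 4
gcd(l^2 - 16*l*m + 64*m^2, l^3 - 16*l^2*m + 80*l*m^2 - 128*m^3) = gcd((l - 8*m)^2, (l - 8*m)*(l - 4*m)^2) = l - 8*m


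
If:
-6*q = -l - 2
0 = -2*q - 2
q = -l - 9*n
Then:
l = -8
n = 1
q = -1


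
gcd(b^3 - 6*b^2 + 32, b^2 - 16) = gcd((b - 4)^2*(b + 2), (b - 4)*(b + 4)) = b - 4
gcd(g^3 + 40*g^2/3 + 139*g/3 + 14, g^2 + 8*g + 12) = g + 6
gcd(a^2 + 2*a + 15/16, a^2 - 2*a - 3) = 1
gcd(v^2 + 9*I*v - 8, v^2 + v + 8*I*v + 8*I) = v + 8*I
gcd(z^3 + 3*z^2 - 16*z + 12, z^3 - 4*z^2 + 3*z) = z - 1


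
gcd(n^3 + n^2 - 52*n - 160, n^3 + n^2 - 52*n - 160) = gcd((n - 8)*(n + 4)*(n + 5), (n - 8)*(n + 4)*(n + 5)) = n^3 + n^2 - 52*n - 160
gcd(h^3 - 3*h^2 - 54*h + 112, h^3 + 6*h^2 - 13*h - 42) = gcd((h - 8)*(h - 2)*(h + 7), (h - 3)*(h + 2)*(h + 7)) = h + 7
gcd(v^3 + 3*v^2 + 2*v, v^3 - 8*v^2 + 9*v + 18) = v + 1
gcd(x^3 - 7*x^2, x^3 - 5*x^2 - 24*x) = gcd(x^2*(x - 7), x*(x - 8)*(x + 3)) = x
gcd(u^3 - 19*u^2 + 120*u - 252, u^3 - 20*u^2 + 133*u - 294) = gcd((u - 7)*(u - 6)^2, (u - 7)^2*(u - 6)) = u^2 - 13*u + 42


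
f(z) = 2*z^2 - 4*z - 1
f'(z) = 4*z - 4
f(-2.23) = 17.87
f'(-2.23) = -12.92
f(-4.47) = 56.84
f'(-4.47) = -21.88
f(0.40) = -2.28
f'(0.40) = -2.40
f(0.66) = -2.77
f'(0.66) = -1.36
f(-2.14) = 16.72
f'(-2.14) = -12.56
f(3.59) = 10.42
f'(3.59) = 10.36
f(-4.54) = 58.38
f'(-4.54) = -22.16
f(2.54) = 1.74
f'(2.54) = 6.16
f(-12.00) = 335.00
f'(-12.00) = -52.00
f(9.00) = 125.00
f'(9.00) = 32.00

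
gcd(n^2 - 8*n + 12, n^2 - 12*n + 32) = 1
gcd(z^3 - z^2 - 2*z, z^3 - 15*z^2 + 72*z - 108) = 1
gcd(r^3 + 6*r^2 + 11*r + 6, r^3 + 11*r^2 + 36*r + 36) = r^2 + 5*r + 6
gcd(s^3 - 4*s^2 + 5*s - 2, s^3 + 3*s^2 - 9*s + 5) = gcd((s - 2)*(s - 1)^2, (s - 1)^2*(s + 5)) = s^2 - 2*s + 1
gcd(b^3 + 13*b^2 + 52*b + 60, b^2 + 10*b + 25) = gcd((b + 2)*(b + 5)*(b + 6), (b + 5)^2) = b + 5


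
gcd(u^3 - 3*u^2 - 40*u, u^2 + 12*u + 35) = u + 5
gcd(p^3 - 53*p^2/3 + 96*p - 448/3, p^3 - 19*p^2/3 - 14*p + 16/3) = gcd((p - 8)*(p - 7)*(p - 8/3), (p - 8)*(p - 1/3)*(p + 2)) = p - 8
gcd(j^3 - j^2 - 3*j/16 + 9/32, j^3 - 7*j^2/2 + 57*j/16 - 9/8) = j^2 - 3*j/2 + 9/16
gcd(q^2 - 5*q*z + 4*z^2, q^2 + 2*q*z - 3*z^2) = -q + z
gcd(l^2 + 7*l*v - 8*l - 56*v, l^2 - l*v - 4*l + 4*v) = 1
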